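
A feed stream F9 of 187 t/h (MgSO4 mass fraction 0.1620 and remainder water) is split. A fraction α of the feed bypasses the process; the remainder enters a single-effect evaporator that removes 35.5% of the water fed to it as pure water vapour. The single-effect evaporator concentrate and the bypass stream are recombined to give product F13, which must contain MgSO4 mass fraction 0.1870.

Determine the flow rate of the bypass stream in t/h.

103 t/h

All 187×0.162 = 30.294 t/h of MgSO4 reaches F13, so F13 = 30.294/0.187 = 162 t/h and vapour = 25 t/h.
The evaporator receives (1−α)·187 of feed at 0.838 water and removes 0.355 of that water:
0.355×0.838×(1−α)×187 = 25
(1−α) = 25/55.631 = 0.4494;  α = 0.5506.
Bypass flow = 0.5506×187 = 102.96 t/h.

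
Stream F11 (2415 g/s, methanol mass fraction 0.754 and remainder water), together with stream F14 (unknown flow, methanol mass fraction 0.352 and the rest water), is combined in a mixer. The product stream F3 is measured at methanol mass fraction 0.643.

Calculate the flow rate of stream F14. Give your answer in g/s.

921.2 g/s

Let F14 be the unknown flow. Total out = 2415 + F14.
methanol balance: 1820.9 + 0.352·F14 = 0.643·(2415 + F14)
(0.352 − 0.643)·F14 = 0.643×2415 − 1820.9 = -268.07
F14 = -268.07 / -0.291 = 921.19 g/s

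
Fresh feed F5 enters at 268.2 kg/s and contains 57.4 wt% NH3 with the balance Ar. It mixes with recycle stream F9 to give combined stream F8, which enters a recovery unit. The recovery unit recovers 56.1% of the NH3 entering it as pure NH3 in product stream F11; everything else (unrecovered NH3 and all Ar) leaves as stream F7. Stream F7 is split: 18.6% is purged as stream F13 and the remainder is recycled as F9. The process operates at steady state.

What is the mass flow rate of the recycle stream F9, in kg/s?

Ar enters only via F5 and leaves only via the purge: 268.2×0.426 = 0.186×(Ar in F7), and the recovery unit passes all Ar, so Ar in F8 = Ar in F7 = 614.26 kg/s.
NH3 in F8: m_A = 268.2×0.574 + (1−0.186)·(1−0.561)·m_A, so m_A = 153.95/0.6427 = 239.55 kg/s.
F7 = (1−0.561)×239.55 + 614.26 = 719.43 kg/s.
Recycle F9 = (1−0.186)×719.43 = 585.61 kg/s.

585.6 kg/s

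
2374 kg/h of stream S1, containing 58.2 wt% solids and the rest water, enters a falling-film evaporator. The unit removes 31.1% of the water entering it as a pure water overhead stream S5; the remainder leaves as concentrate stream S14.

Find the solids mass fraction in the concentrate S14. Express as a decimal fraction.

solids is not removed: 2374×0.582 = 1381.7 kg/h of solids enters S14.
water entering = 2374×0.418 = 992.33 kg/h; overhead removed = 0.311×992.33 = 308.62 kg/h.
Concentrate = 2374 − 308.62 = 2065.4 kg/h.
Mass fraction = 1381.7/2065.4 = 0.669.

0.669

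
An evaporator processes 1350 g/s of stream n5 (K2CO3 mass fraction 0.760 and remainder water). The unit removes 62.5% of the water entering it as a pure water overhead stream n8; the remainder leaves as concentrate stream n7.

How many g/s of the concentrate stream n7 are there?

water entering = 1350×0.240 = 324 g/s; overhead removed = 0.625×324 = 202.5 g/s.
Concentrate = 1350 − 202.5 = 1147.5 g/s.

1148 g/s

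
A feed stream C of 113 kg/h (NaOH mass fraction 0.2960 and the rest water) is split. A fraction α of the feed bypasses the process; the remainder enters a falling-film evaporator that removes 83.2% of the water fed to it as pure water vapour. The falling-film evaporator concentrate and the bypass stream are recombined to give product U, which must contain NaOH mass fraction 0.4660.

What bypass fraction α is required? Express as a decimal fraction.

0.377

All 113×0.296 = 33.448 kg/h of NaOH reaches U, so U = 33.448/0.466 = 71.777 kg/h and vapour = 41.223 kg/h.
The evaporator receives (1−α)·113 of feed at 0.704 water and removes 0.832 of that water:
0.832×0.704×(1−α)×113 = 41.223
(1−α) = 41.223/66.187 = 0.6228;  α = 0.3772.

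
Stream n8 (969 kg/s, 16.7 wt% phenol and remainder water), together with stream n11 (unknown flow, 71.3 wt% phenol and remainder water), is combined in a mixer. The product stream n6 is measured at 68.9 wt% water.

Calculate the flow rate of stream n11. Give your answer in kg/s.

347.1 kg/s

Let n11 be the unknown flow. Total out = 969 + n11.
water balance: 807.18 + 0.287·n11 = 0.689·(969 + n11)
(0.287 − 0.689)·n11 = 0.689×969 − 807.18 = -139.54
n11 = -139.54 / -0.402 = 347.1 kg/s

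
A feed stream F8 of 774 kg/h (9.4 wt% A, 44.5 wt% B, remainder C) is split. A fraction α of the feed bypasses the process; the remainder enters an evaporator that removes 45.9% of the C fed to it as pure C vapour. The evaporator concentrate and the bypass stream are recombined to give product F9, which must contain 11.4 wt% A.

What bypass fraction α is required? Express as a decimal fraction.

0.171

All 774×0.094 = 72.756 kg/h of A reaches F9, so F9 = 72.756/0.114 = 638.21 kg/h and vapour = 135.79 kg/h.
The evaporator receives (1−α)·774 of feed at 0.461 C and removes 0.459 of that C:
0.459×0.461×(1−α)×774 = 135.79
(1−α) = 135.79/163.78 = 0.8291;  α = 0.1709.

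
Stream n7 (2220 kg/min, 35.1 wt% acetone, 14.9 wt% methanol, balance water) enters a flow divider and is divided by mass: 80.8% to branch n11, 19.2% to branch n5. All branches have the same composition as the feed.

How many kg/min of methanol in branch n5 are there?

63.51 kg/min

Branch n5 total = 0.192×2220 = 426.24 kg/min.
methanol in n5 = 0.149×426.24 = 63.51 kg/min.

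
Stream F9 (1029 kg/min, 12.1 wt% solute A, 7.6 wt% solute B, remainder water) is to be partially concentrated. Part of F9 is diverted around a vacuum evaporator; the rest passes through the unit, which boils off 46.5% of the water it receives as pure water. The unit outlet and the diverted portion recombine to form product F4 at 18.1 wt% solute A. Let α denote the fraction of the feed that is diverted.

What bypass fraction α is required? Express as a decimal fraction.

0.112

All 1029×0.121 = 124.51 kg/min of solute A reaches F4, so F4 = 124.51/0.181 = 687.9 kg/min and vapour = 341.1 kg/min.
The evaporator receives (1−α)·1029 of feed at 0.803 water and removes 0.465 of that water:
0.465×0.803×(1−α)×1029 = 341.1
(1−α) = 341.1/384.22 = 0.8878;  α = 0.1122.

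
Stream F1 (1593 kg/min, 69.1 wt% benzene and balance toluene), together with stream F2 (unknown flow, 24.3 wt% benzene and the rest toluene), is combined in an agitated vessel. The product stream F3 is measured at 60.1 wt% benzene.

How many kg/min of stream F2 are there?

Let F2 be the unknown flow. Total out = 1593 + F2.
benzene balance: 1100.8 + 0.243·F2 = 0.601·(1593 + F2)
(0.243 − 0.601)·F2 = 0.601×1593 − 1100.8 = -143.37
F2 = -143.37 / -0.358 = 400.47 kg/min

400.5 kg/min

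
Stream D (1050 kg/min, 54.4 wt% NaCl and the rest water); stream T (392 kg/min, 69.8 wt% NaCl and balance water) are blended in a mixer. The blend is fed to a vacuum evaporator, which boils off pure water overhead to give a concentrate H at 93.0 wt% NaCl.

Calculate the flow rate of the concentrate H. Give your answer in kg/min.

908.4 kg/min

NaCl entering = 1050×0.544 + 392×0.698 = 844.82 kg/min.
All NaCl reports to H, so H = 844.82/0.930 = 908.4 kg/min.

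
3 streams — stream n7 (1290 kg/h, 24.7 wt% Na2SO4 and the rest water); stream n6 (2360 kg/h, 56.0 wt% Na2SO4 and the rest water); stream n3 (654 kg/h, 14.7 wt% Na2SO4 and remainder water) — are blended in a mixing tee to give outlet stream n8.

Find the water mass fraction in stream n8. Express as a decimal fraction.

Total flow out = 1290 + 2360 + 654 = 4304 kg/h.
water in = 1290×0.753 + 2360×0.440 + 654×0.853 = 2567.6 kg/h.
water mass fraction in n8 = 2567.6/4304 = 0.597.

0.597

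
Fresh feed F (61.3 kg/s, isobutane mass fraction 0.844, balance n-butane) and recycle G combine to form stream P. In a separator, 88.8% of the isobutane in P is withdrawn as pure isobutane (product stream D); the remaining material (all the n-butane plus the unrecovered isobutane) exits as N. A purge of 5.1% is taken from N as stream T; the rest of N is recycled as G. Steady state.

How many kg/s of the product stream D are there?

isobutane in P: m_A = 61.3×0.844 + (1−0.051)·(1−0.888)·m_A, so m_A = 51.737/0.8937 = 57.89 kg/s.
Product D = 0.888×57.89 = 51.407 kg/s.

51.41 kg/s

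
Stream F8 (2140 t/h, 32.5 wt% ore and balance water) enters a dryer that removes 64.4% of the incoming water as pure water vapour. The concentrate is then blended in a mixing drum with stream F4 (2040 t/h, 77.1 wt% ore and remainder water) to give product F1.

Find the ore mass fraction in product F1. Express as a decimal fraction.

0.698

Vapour removed = 0.644×0.675×2140 = 930.26 t/h; concentrate = 1209.7 t/h.
ore reaching the mixer = 695.5 (from concentrate) + 2040×0.771 = 2268.3 t/h.
Product flow = 1209.7 + 2040 = 3249.7 t/h; ore fraction = 0.698.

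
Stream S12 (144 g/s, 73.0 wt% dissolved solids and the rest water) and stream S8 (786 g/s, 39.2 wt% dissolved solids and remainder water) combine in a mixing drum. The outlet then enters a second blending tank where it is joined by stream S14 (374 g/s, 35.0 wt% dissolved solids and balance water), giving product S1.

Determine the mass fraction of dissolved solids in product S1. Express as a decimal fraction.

Overall, product flow = 1304 g/s.
dissolved solids in = 144×0.730 + 786×0.392 + 374×0.350 = 544.13 g/s.
dissolved solids fraction in S1 = 0.417.

0.417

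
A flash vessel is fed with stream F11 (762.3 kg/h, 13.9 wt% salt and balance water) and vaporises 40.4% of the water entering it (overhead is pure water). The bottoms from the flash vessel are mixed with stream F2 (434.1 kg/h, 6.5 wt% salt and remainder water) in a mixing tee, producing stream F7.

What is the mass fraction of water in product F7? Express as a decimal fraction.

0.8559

Vapour removed = 0.404×0.861×762.3 = 265.16 kg/h; concentrate = 497.14 kg/h.
water reaching the mixer = 391.18 (from concentrate) + 434.1×0.935 = 797.06 kg/h.
Product flow = 497.14 + 434.1 = 931.24 kg/h; water fraction = 0.8559.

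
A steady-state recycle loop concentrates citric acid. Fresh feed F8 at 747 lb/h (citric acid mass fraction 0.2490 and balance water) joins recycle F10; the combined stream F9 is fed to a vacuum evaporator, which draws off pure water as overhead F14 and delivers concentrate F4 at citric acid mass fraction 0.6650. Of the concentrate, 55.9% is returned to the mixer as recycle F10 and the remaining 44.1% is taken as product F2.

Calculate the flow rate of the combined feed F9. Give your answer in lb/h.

1102 lb/h

Overall citric acid balance (none leaves overhead): citric acid in fresh feed = citric acid in product, i.e. 747×0.249 = (1−0.559)·F4·0.665.
F4 = 186/(0.665×0.441) = 634.25 lb/h.
Recycle F10 = 0.559×634.25 = 354.55 lb/h.
Combined feed F9 = 747 + 354.55 = 1101.5 lb/h.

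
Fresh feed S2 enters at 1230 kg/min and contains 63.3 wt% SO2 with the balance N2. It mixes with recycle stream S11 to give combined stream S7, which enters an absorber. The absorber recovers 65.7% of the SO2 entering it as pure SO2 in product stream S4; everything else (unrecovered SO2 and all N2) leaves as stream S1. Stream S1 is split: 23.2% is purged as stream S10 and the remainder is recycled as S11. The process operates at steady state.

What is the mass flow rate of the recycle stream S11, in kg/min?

1773 kg/min

N2 enters only via S2 and leaves only via the purge: 1230×0.367 = 0.232×(N2 in S1), and the absorber passes all N2, so N2 in S7 = N2 in S1 = 1945.7 kg/min.
SO2 in S7: m_A = 1230×0.633 + (1−0.232)·(1−0.657)·m_A, so m_A = 778.59/0.7366 = 1057 kg/min.
S1 = (1−0.657)×1057 + 1945.7 = 2308.3 kg/min.
Recycle S11 = (1−0.232)×2308.3 = 1772.8 kg/min.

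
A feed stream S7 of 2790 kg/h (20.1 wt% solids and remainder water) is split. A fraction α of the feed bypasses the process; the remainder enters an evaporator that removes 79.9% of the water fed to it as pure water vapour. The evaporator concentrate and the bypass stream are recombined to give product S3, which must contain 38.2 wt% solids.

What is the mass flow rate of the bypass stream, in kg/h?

719.3 kg/h

All 2790×0.201 = 560.79 kg/h of solids reaches S3, so S3 = 560.79/0.382 = 1468 kg/h and vapour = 1322 kg/h.
The evaporator receives (1−α)·2790 of feed at 0.799 water and removes 0.799 of that water:
0.799×0.799×(1−α)×2790 = 1322
(1−α) = 1322/1781.1 = 0.7422;  α = 0.2578.
Bypass flow = 0.2578×2790 = 719.26 kg/h.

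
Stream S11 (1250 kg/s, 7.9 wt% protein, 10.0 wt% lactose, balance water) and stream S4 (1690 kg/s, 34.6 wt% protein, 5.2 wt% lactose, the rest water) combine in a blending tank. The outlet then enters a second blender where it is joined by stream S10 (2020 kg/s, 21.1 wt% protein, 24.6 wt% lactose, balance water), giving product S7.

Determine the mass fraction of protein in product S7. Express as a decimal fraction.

0.224

Overall, product flow = 4960 kg/s.
protein in = 1250×0.079 + 1690×0.346 + 2020×0.211 = 1109.7 kg/s.
protein fraction in S7 = 0.224.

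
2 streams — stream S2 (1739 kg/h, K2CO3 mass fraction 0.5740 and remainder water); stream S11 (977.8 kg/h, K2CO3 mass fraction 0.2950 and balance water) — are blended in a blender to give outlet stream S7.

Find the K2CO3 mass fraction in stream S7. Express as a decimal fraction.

0.4736

Total flow out = 1739 + 977.8 = 2716.8 kg/h.
K2CO3 in = 1739×0.574 + 977.8×0.295 = 1286.6 kg/h.
K2CO3 mass fraction in S7 = 1286.6/2716.8 = 0.4736.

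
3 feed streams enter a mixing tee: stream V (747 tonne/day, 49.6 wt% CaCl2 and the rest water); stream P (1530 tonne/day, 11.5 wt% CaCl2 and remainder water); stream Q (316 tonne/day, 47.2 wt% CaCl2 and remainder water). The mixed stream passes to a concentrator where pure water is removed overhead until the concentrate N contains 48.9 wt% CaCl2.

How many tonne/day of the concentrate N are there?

CaCl2 entering = 747×0.496 + 1530×0.115 + 316×0.472 = 695.61 tonne/day.
All CaCl2 reports to N, so N = 695.61/0.489 = 1422.5 tonne/day.

1423 tonne/day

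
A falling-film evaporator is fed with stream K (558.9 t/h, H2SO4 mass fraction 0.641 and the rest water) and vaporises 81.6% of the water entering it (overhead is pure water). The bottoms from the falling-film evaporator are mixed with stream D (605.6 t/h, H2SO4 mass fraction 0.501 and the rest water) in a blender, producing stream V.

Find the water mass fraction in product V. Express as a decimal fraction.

Vapour removed = 0.816×0.359×558.9 = 163.73 t/h; concentrate = 395.17 t/h.
water reaching the mixer = 36.919 (from concentrate) + 605.6×0.499 = 339.11 t/h.
Product flow = 395.17 + 605.6 = 1000.8 t/h; water fraction = 0.339.

0.339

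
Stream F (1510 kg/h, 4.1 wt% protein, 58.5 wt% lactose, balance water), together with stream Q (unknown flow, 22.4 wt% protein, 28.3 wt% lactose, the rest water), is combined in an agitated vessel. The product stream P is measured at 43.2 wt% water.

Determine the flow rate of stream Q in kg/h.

1436 kg/h

Let Q be the unknown flow. Total out = 1510 + Q.
water balance: 564.74 + 0.493·Q = 0.432·(1510 + Q)
(0.493 − 0.432)·Q = 0.432×1510 − 564.74 = 87.58
Q = 87.58 / 0.061 = 1435.7 kg/h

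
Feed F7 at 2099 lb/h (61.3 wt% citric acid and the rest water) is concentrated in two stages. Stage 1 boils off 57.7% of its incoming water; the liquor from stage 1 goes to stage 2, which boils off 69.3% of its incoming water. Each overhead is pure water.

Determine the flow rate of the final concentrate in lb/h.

1392 lb/h

water in feed = 2099×0.387 = 812.31 lb/h.
After stage 1: water left = (1−0.577)×812.31 = 343.61; stream total = 1630.3 lb/h.
After stage 2: water left = (1−0.693)×343.61 = 105.49; final concentrate = 1392.2 lb/h.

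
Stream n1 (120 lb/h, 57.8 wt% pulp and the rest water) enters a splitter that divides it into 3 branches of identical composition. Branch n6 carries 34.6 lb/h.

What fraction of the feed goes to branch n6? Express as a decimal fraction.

0.288

Fraction to n6 = 34.6/120 = 0.2883.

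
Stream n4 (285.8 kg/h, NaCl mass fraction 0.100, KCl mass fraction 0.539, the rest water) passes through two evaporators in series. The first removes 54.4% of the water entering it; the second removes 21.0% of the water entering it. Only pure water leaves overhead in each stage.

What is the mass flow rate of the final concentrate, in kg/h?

water in feed = 285.8×0.361 = 103.17 kg/h.
After stage 1: water left = (1−0.544)×103.17 = 47.047; stream total = 229.67 kg/h.
After stage 2: water left = (1−0.210)×47.047 = 37.167; final concentrate = 219.79 kg/h.

219.8 kg/h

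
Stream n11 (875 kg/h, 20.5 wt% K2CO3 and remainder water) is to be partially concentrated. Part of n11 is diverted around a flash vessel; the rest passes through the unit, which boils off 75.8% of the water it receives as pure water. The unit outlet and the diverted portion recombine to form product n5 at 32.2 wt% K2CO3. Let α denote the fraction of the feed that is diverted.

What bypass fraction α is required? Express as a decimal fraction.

All 875×0.205 = 179.38 kg/h of K2CO3 reaches n5, so n5 = 179.38/0.322 = 557.07 kg/h and vapour = 317.93 kg/h.
The evaporator receives (1−α)·875 of feed at 0.795 water and removes 0.758 of that water:
0.758×0.795×(1−α)×875 = 317.93
(1−α) = 317.93/527.28 = 0.6030;  α = 0.3970.

0.397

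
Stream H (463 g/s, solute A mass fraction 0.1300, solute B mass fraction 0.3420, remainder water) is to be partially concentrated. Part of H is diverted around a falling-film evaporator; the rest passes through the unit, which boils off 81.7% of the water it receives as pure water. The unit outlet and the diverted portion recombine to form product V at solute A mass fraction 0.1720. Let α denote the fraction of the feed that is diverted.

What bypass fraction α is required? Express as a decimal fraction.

0.434

All 463×0.130 = 60.19 g/s of solute A reaches V, so V = 60.19/0.172 = 349.94 g/s and vapour = 113.06 g/s.
The evaporator receives (1−α)·463 of feed at 0.528 water and removes 0.817 of that water:
0.817×0.528×(1−α)×463 = 113.06
(1−α) = 113.06/199.73 = 0.5661;  α = 0.4339.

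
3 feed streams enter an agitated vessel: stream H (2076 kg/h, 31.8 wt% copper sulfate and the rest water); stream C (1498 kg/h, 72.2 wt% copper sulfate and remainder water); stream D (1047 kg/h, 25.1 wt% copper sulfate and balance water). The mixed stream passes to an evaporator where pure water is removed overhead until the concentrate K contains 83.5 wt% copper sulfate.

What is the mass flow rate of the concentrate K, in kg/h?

2401 kg/h

copper sulfate entering = 2076×0.318 + 1498×0.722 + 1047×0.251 = 2004.5 kg/h.
All copper sulfate reports to K, so K = 2004.5/0.835 = 2400.6 kg/h.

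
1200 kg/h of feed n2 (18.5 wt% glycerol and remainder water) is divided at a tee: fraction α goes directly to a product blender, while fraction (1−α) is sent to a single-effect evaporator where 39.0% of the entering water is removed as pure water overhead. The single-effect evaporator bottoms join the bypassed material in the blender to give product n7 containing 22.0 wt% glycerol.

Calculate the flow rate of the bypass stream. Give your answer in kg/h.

599.4 kg/h

All 1200×0.185 = 222 kg/h of glycerol reaches n7, so n7 = 222/0.220 = 1009.1 kg/h and vapour = 190.91 kg/h.
The evaporator receives (1−α)·1200 of feed at 0.815 water and removes 0.390 of that water:
0.390×0.815×(1−α)×1200 = 190.91
(1−α) = 190.91/381.42 = 0.5005;  α = 0.4995.
Bypass flow = 0.4995×1200 = 599.37 kg/h.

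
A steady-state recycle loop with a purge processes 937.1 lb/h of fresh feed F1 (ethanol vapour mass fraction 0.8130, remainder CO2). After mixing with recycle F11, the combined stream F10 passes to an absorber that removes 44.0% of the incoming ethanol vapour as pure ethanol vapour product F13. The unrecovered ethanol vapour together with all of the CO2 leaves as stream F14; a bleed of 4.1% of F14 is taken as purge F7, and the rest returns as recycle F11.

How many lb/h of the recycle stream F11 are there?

CO2 enters only via F1 and leaves only via the purge: 937.1×0.187 = 0.041×(CO2 in F14), and the absorber passes all CO2, so CO2 in F10 = CO2 in F14 = 4274.1 lb/h.
ethanol vapour in F10: m_A = 937.1×0.813 + (1−0.041)·(1−0.440)·m_A, so m_A = 761.86/0.4630 = 1645.6 lb/h.
F14 = (1−0.440)×1645.6 + 4274.1 = 5195.6 lb/h.
Recycle F11 = (1−0.041)×5195.6 = 4982.6 lb/h.

4983 lb/h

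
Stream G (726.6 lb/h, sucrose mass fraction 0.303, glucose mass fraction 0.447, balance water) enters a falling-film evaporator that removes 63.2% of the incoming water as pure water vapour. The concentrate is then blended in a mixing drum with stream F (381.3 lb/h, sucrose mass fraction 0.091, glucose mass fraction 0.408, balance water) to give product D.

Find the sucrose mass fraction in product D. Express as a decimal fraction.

0.257

Vapour removed = 0.632×0.250×726.6 = 114.8 lb/h; concentrate = 611.8 lb/h.
sucrose reaching the mixer = 220.16 (from concentrate) + 381.3×0.091 = 254.86 lb/h.
Product flow = 611.8 + 381.3 = 993.1 lb/h; sucrose fraction = 0.257.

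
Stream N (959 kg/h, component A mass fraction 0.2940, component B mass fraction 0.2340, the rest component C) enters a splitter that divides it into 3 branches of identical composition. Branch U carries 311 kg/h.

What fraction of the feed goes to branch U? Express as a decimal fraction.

Fraction to U = 311/959 = 0.3243.

0.324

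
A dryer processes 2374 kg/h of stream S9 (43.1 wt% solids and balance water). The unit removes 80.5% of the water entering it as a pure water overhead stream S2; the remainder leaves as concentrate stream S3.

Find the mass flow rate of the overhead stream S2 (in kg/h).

1087 kg/h

water entering = 2374×0.569 = 1350.8 kg/h; overhead removed = 0.805×1350.8 = 1087.4 kg/h.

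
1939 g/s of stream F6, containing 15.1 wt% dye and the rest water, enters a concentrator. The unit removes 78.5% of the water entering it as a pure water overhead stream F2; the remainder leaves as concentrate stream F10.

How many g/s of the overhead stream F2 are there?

1292 g/s

water entering = 1939×0.849 = 1646.2 g/s; overhead removed = 0.785×1646.2 = 1292.3 g/s.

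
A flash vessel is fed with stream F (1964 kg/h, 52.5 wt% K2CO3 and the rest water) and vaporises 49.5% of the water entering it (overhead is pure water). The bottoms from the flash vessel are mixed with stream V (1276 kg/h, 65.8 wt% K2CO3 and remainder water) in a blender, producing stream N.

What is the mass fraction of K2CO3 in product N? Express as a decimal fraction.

0.673

Vapour removed = 0.495×0.475×1964 = 461.79 kg/h; concentrate = 1502.2 kg/h.
K2CO3 reaching the mixer = 1031.1 (from concentrate) + 1276×0.658 = 1870.7 kg/h.
Product flow = 1502.2 + 1276 = 2778.2 kg/h; K2CO3 fraction = 0.673.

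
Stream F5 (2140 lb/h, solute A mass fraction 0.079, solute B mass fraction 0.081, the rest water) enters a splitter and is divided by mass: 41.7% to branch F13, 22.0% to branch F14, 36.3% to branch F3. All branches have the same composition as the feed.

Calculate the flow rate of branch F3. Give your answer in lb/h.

Branch F3 flow = 0.363×2140 = 776.82 lb/h.

776.8 lb/h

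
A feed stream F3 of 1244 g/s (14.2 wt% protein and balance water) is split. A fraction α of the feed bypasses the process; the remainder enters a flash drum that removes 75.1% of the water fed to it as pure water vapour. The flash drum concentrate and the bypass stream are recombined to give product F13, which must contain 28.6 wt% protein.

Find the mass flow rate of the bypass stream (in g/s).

All 1244×0.142 = 176.65 g/s of protein reaches F13, so F13 = 176.65/0.286 = 617.65 g/s and vapour = 626.35 g/s.
The evaporator receives (1−α)·1244 of feed at 0.858 water and removes 0.751 of that water:
0.751×0.858×(1−α)×1244 = 626.35
(1−α) = 626.35/801.58 = 0.7814;  α = 0.2186.
Bypass flow = 0.2186×1244 = 271.95 g/s.

271.9 g/s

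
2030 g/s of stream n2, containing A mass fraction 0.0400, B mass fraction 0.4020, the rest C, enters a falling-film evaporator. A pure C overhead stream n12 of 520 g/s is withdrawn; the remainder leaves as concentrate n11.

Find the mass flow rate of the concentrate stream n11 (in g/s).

Concentrate = 2030 − 520 = 1510 g/s.

1510 g/s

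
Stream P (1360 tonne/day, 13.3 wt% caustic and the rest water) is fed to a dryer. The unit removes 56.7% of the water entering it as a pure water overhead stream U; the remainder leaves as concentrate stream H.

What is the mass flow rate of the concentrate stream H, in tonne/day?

water entering = 1360×0.867 = 1179.1 tonne/day; overhead removed = 0.567×1179.1 = 668.56 tonne/day.
Concentrate = 1360 − 668.56 = 691.44 tonne/day.

691.4 tonne/day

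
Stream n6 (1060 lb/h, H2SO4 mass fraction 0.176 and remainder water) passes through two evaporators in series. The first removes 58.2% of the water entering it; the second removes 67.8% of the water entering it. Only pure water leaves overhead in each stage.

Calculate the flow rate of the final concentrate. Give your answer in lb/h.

water in feed = 1060×0.824 = 873.44 lb/h.
After stage 1: water left = (1−0.582)×873.44 = 365.1; stream total = 551.66 lb/h.
After stage 2: water left = (1−0.678)×365.1 = 117.56; final concentrate = 304.12 lb/h.

304.1 lb/h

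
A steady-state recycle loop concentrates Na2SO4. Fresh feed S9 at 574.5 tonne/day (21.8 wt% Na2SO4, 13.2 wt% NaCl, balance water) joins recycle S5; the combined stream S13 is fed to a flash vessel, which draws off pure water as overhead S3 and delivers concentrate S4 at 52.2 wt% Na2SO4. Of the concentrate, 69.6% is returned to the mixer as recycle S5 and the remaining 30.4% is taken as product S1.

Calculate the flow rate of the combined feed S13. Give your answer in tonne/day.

1124 tonne/day

Overall Na2SO4 balance (none leaves overhead): Na2SO4 in fresh feed = Na2SO4 in product, i.e. 574.5×0.218 = (1−0.696)·S4·0.522.
S4 = 125.24/(0.522×0.304) = 789.23 tonne/day.
Recycle S5 = 0.696×789.23 = 549.3 tonne/day.
Combined feed S13 = 574.5 + 549.3 = 1123.8 tonne/day.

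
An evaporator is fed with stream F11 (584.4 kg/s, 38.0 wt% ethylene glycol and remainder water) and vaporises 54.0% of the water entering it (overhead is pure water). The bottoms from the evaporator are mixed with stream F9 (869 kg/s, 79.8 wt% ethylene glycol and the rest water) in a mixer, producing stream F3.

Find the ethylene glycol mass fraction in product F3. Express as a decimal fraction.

Vapour removed = 0.540×0.620×584.4 = 195.66 kg/s; concentrate = 388.74 kg/s.
ethylene glycol reaching the mixer = 222.07 (from concentrate) + 869×0.798 = 915.53 kg/s.
Product flow = 388.74 + 869 = 1257.7 kg/s; ethylene glycol fraction = 0.728.

0.728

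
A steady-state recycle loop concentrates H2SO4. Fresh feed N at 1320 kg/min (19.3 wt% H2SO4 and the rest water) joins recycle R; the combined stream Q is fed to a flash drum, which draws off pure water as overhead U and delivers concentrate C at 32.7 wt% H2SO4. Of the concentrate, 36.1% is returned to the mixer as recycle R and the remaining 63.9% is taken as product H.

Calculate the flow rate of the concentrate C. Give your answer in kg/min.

Overall H2SO4 balance (none leaves overhead): H2SO4 in fresh feed = H2SO4 in product, i.e. 1320×0.193 = (1−0.361)·C·0.327.
C = 254.76/(0.327×0.639) = 1219.2 kg/min.

1219 kg/min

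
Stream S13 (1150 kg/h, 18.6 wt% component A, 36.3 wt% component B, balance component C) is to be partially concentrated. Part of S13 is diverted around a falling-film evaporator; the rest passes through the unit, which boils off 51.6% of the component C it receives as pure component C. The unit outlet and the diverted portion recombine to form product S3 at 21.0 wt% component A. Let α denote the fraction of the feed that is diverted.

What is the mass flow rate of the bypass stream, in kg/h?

585.2 kg/h

All 1150×0.186 = 213.9 kg/h of component A reaches S3, so S3 = 213.9/0.210 = 1018.6 kg/h and vapour = 131.43 kg/h.
The evaporator receives (1−α)·1150 of feed at 0.451 component C and removes 0.516 of that component C:
0.516×0.451×(1−α)×1150 = 131.43
(1−α) = 131.43/267.62 = 0.4911;  α = 0.5089.
Bypass flow = 0.5089×1150 = 585.24 kg/h.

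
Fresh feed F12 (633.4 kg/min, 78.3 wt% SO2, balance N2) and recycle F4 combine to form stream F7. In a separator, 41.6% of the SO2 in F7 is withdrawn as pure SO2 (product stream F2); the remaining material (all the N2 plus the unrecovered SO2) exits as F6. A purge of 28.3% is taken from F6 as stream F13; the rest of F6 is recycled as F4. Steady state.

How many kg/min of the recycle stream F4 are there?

705.5 kg/min

N2 enters only via F12 and leaves only via the purge: 633.4×0.217 = 0.283×(N2 in F6), and the separator passes all N2, so N2 in F7 = N2 in F6 = 485.68 kg/min.
SO2 in F7: m_A = 633.4×0.783 + (1−0.283)·(1−0.416)·m_A, so m_A = 495.95/0.5813 = 853.22 kg/min.
F6 = (1−0.416)×853.22 + 485.68 = 983.96 kg/min.
Recycle F4 = (1−0.283)×983.96 = 705.5 kg/min.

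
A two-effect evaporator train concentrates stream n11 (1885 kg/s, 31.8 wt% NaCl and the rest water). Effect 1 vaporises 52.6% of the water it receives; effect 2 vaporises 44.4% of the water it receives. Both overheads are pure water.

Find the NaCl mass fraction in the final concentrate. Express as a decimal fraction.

0.6389

water in feed = 1885×0.682 = 1285.6 kg/s.
After stage 1: water left = (1−0.526)×1285.6 = 609.36; stream total = 1208.8 kg/s.
After stage 2: water left = (1−0.444)×609.36 = 338.8; final concentrate = 938.23 kg/s.
NaCl fraction = 599.43/938.23 = 0.6389.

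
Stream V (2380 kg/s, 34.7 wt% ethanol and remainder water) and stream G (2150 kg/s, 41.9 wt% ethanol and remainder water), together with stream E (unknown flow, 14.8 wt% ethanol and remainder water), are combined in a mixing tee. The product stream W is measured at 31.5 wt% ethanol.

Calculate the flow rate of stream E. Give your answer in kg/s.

1795 kg/s

Let E be the unknown flow. Total out = 4530 + E.
ethanol balance: 1726.7 + 0.148·E = 0.315·(4530 + E)
(0.148 − 0.315)·E = 0.315×4530 − 1726.7 = -299.76
E = -299.76 / -0.167 = 1795 kg/s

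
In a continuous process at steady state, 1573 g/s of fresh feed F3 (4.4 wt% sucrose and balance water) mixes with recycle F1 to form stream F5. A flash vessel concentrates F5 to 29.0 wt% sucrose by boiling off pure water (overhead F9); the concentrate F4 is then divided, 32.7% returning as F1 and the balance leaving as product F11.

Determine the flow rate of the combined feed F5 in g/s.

Overall sucrose balance (none leaves overhead): sucrose in fresh feed = sucrose in product, i.e. 1573×0.044 = (1−0.327)·F4·0.290.
F4 = 69.212/(0.290×0.673) = 354.62 g/s.
Recycle F1 = 0.327×354.62 = 115.96 g/s.
Combined feed F5 = 1573 + 115.96 = 1689 g/s.

1689 g/s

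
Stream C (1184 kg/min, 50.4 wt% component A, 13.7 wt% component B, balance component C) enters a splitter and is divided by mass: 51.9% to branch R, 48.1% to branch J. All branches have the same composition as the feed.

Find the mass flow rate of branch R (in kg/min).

614.5 kg/min

Branch R flow = 0.519×1184 = 614.5 kg/min.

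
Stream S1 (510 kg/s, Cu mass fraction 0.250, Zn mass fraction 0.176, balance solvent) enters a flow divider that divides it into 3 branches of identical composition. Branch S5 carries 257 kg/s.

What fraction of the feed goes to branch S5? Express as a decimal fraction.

0.504

Fraction to S5 = 257/510 = 0.5039.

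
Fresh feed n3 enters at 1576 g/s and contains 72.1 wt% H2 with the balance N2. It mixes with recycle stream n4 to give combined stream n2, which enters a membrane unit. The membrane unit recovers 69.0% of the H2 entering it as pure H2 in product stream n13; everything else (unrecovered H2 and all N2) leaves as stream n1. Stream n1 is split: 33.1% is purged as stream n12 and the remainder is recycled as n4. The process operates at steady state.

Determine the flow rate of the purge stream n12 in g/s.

N2 enters only via n3 and leaves only via the purge: 1576×0.279 = 0.331×(N2 in n1), and the membrane unit passes all N2, so N2 in n2 = N2 in n1 = 1328.4 g/s.
H2 in n2: m_A = 1576×0.721 + (1−0.331)·(1−0.690)·m_A, so m_A = 1136.3/0.7926 = 1433.6 g/s.
n1 = (1−0.690)×1433.6 + 1328.4 = 1772.8 g/s.
Purge n12 = 0.331×1772.8 = 586.81 g/s.

586.8 g/s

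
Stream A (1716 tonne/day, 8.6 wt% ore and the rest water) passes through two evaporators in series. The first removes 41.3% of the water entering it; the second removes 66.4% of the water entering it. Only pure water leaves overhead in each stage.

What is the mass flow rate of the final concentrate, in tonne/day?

water in feed = 1716×0.914 = 1568.4 tonne/day.
After stage 1: water left = (1−0.413)×1568.4 = 920.66; stream total = 1068.2 tonne/day.
After stage 2: water left = (1−0.664)×920.66 = 309.34; final concentrate = 456.92 tonne/day.

456.9 tonne/day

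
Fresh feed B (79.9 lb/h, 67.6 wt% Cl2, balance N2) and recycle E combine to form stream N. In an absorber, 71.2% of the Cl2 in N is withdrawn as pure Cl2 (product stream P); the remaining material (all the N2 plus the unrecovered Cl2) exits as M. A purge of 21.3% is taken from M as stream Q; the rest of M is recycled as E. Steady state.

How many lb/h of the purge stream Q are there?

N2 enters only via B and leaves only via the purge: 79.9×0.324 = 0.213×(N2 in M), and the absorber passes all N2, so N2 in N = N2 in M = 121.54 lb/h.
Cl2 in N: m_A = 79.9×0.676 + (1−0.213)·(1−0.712)·m_A, so m_A = 54.012/0.7733 = 69.843 lb/h.
M = (1−0.712)×69.843 + 121.54 = 141.65 lb/h.
Purge Q = 0.213×141.65 = 30.172 lb/h.

30.17 lb/h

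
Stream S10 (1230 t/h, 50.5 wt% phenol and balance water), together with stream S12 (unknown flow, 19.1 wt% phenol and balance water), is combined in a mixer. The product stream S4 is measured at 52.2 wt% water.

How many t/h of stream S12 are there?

Let S12 be the unknown flow. Total out = 1230 + S12.
water balance: 608.85 + 0.809·S12 = 0.522·(1230 + S12)
(0.809 − 0.522)·S12 = 0.522×1230 − 608.85 = 33.21
S12 = 33.21 / 0.287 = 115.71 t/h

115.7 t/h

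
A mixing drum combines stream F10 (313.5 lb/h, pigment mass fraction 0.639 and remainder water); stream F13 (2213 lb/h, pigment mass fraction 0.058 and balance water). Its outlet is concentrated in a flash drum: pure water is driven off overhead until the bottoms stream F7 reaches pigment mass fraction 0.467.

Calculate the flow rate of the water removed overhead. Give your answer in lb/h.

pigment entering = 313.5×0.639 + 2213×0.058 = 328.68 lb/h.
All pigment reports to F7, so F7 = 328.68/0.467 = 703.81 lb/h.
Total feed = 2526.5 lb/h; overhead = 2526.5 − 703.81 = 1822.7 lb/h.

1823 lb/h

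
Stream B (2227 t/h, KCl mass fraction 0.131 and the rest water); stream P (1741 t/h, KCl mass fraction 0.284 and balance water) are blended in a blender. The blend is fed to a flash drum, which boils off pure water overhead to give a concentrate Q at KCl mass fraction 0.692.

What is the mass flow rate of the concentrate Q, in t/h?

KCl entering = 2227×0.131 + 1741×0.284 = 786.18 t/h.
All KCl reports to Q, so Q = 786.18/0.692 = 1136.1 t/h.

1136 t/h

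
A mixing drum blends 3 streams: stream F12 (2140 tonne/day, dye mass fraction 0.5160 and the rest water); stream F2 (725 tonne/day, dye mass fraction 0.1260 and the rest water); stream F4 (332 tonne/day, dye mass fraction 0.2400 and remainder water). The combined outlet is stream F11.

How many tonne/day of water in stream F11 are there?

water out = water in = 2140×0.484 + 725×0.874 + 332×0.760 = 1921.7 tonne/day.

1922 tonne/day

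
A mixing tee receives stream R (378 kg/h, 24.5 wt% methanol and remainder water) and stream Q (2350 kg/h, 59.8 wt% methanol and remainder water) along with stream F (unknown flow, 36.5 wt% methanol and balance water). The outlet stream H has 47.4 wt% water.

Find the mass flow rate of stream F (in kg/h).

Let F be the unknown flow. Total out = 2728 + F.
water balance: 1230.1 + 0.635·F = 0.474·(2728 + F)
(0.635 − 0.474)·F = 0.474×2728 − 1230.1 = 62.982
F = 62.982 / 0.161 = 391.19 kg/h

391.2 kg/h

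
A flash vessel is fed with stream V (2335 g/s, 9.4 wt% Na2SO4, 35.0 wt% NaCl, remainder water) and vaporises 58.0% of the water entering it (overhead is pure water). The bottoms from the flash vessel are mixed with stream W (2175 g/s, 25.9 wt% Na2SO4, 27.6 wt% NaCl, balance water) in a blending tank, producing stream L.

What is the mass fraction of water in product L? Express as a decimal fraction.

Vapour removed = 0.580×0.556×2335 = 752.99 g/s; concentrate = 1582 g/s.
water reaching the mixer = 545.27 (from concentrate) + 2175×0.465 = 1556.6 g/s.
Product flow = 1582 + 2175 = 3757 g/s; water fraction = 0.414.

0.414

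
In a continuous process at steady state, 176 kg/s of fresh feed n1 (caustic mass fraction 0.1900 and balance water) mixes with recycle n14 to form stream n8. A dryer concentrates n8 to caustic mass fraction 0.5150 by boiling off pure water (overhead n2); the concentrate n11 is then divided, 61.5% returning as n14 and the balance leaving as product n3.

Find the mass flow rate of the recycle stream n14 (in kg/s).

103.7 kg/s

Overall caustic balance (none leaves overhead): caustic in fresh feed = caustic in product, i.e. 176×0.190 = (1−0.615)·n11·0.515.
n11 = 33.44/(0.515×0.385) = 168.65 kg/s.
Recycle n14 = 0.615×168.65 = 103.72 kg/s.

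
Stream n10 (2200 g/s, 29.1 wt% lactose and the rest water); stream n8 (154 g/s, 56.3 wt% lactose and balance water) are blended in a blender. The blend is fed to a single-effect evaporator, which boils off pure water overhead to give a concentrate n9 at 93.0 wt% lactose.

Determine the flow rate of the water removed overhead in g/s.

1572 g/s

lactose entering = 2200×0.291 + 154×0.563 = 726.9 g/s.
All lactose reports to n9, so n9 = 726.9/0.930 = 781.62 g/s.
Total feed = 2354 g/s; overhead = 2354 − 781.62 = 1572.4 g/s.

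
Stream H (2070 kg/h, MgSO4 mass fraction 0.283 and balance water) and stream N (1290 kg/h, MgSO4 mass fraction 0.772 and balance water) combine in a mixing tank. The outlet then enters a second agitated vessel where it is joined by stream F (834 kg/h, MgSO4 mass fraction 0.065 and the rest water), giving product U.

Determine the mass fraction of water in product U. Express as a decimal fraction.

Overall, product flow = 4194 kg/h.
water in = 2070×0.717 + 1290×0.228 + 834×0.935 = 2558.1 kg/h.
water fraction in U = 0.610.

0.610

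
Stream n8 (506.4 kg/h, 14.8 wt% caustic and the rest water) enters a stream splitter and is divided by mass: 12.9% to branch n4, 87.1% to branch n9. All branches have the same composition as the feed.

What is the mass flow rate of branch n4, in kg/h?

65.33 kg/h

Branch n4 flow = 0.129×506.4 = 65.326 kg/h.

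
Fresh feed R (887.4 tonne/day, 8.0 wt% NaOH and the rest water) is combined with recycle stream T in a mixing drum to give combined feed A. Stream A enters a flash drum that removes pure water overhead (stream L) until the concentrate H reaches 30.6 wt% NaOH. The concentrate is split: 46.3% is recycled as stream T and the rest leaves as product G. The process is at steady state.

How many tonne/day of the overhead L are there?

655.4 tonne/day

Overall NaOH balance (none leaves overhead): NaOH in fresh feed = NaOH in product, i.e. 887.4×0.080 = (1−0.463)·H·0.306.
H = 70.992/(0.306×0.537) = 432.03 tonne/day.
Recycle T = 0.463×432.03 = 200.03 tonne/day.
Combined feed A = 887.4 + 200.03 = 1087.4 tonne/day.
Overhead L = A − H = 1087.4 − 432.03 = 655.4 tonne/day.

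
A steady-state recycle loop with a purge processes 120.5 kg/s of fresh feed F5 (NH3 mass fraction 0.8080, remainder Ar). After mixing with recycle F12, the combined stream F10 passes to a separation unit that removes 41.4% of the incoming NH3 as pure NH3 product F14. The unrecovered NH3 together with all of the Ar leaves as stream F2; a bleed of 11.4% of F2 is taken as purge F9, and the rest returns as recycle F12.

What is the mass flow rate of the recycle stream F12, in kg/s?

284.9 kg/s

Ar enters only via F5 and leaves only via the purge: 120.5×0.192 = 0.114×(Ar in F2), and the separation unit passes all Ar, so Ar in F10 = Ar in F2 = 202.95 kg/s.
NH3 in F10: m_A = 120.5×0.808 + (1−0.114)·(1−0.414)·m_A, so m_A = 97.364/0.4808 = 202.5 kg/s.
F2 = (1−0.414)×202.5 + 202.95 = 321.61 kg/s.
Recycle F12 = (1−0.114)×321.61 = 284.95 kg/s.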